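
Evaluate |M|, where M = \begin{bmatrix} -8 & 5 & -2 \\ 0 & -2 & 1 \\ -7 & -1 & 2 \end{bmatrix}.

|M| = 17

Expand along row 2:
  + (-2) · |-8 -2; -7 2| = (-2)·(-16 − 14) = 60
  − 1 · |-8 5; -7 -1| = −1·(8 − (-35)) = -43
Sum: (60) + (-43) = 17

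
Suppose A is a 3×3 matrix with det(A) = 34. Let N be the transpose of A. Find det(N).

34

det(Aᵀ) = det(A).
det(N) = (1)·(34) = 34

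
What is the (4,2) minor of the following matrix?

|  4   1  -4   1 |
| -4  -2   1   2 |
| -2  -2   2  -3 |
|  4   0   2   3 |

30

Delete row 4 and column 2; the remaining 3×3 submatrix is [4 -4 1; -4 1 2; -2 2 -3].
Its determinant is 30.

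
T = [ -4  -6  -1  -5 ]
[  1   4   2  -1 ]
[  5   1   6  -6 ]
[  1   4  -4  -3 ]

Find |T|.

Expand along row 1:
  + (-4) · M_11   where M_11 = det([4 2 -1; 1 6 -6; 4 -4 -3]) = -182
  − (-6) · M_12   where M_12 = det([1 2 -1; 5 6 -6; 1 -4 -3]) = 2
  + (-1) · M_13   where M_13 = det([1 4 -1; 5 1 -6; 1 4 -3]) = 38
  − (-5) · M_14   where M_14 = det([1 4 2; 5 1 6; 1 4 -4]) = 114
det = (+1)·(-4)·(-182) + (-1)·(-6)·(2) + (+1)·(-1)·(38) + (-1)·(-5)·(114) = 1272

1272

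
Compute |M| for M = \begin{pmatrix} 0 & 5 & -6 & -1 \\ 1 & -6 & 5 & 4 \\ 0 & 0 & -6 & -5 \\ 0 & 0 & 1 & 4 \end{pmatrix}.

M is block upper-triangular with a 2×2 block and a 2×2 block on the diagonal, so its determinant equals the product of the determinants of the diagonal blocks.
det of the 2×2 block = -5
det of the 2×2 block = -19
det = (-5)·(-19) = 95

|M| = 95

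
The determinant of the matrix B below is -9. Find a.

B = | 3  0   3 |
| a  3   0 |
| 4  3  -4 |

Expanding along the row containing a, det(B) is linear in a: det(B) = (9)·a + (-72).
Set (9)·a + (-72) = -9  ⇒  (9)·a = 63  ⇒  a = 7.

7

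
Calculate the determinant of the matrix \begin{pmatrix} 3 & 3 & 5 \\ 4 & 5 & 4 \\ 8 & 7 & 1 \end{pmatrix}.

-45

Expand along column 1:
  + 3 · |5 4; 7 1| = 3·(5 − 28) = -69
  − 4 · |3 5; 7 1| = −4·(3 − 35) = 128
  + 8 · |3 5; 5 4| = 8·(12 − 25) = -104
Sum: (-69) + (128) + (-104) = -45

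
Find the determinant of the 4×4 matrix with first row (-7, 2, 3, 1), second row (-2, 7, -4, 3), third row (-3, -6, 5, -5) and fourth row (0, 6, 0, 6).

Expand along row 4 (it has 2 zeros):
  + (6) · M_42   where M_42 = det([-7 3 1; -2 -4 3; -3 5 -5]) = -114
  + (6) · M_44   where M_44 = det([-7 2 3; -2 7 -4; -3 -6 5]) = 66
det = (+1)·(6)·(-114) + (+1)·(6)·(66) = -288

-288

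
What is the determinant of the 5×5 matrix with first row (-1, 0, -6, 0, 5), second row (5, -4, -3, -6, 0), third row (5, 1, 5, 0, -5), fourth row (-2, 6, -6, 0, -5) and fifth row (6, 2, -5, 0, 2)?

Expand along column 4 (it has 4 zeros):
  + (-6) · M_24   where M_24 = det([-1 0 -6 5; 5 1 5 -5; -2 6 -6 -5; 6 2 -5 2]) = 33
det = (+1)·(-6)·(33) = -198

The determinant is -198.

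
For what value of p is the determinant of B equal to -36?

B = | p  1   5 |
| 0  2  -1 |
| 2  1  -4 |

Expanding along the column containing p, det(B) is linear in p: det(B) = (-7)·p + (-22).
Set (-7)·p + (-22) = -36  ⇒  (-7)·p = -14  ⇒  p = 2.

2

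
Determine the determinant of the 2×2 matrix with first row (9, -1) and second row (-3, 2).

det = 9·2 − (-1)·(-3) = 18 − 3 = 15

15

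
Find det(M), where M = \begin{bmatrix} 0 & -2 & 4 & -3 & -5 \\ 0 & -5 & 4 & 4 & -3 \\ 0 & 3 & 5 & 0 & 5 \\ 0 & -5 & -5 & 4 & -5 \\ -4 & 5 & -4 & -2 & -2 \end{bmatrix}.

Expand along column 1 (it has 4 zeros):
  + (-4) · M_51   where M_51 = det([-2 4 -3 -5; -5 4 4 -3; 3 5 0 5; -5 -5 4 -5]) = -146
det = (+1)·(-4)·(-146) = 584

det(M) = 584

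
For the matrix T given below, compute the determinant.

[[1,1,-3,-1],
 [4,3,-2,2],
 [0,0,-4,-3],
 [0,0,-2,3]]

The determinant is 18.

T is block upper-triangular with a 2×2 block and a 2×2 block on the diagonal, so its determinant equals the product of the determinants of the diagonal blocks.
det of the 2×2 block = -1
det of the 2×2 block = -18
det = (-1)·(-18) = 18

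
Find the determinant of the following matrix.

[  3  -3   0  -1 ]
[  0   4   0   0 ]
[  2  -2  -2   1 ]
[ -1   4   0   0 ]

8

Expand along row 2 (it has 3 zeros):
  + (4) · M_22   where M_22 = det([3 0 -1; 2 -2 1; -1 0 0]) = 2
det = (+1)·(4)·(2) = 8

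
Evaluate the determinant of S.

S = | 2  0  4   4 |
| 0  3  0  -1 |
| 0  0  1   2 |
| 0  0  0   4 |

|S| = 24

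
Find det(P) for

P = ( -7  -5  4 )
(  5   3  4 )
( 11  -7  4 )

-672

Expand along column 1:
  + (-7) · |3 4; -7 4| = (-7)·(12 − (-28)) = -280
  − 5 · |-5 4; -7 4| = −5·(-20 − (-28)) = -40
  + 11 · |-5 4; 3 4| = 11·(-20 − 12) = -352
Sum: (-280) + (-40) + (-352) = -672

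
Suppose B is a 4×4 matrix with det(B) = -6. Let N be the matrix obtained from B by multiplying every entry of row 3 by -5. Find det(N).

30

Scaling one row by -5 multiplies the determinant by -5.
det(N) = (-5)·(-6) = 30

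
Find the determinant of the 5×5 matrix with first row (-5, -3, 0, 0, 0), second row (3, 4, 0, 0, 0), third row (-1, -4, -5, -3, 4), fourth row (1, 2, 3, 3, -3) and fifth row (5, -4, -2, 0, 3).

132

The matrix is block lower-triangular with a 2×2 block and a 3×3 block on the diagonal, so its determinant equals the product of the determinants of the diagonal blocks.
det of the 2×2 block = -11
det of the 3×3 block = -12
det = (-11)·(-12) = 132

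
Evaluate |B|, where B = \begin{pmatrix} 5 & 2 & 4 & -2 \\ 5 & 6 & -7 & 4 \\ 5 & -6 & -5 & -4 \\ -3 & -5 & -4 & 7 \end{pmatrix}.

Expand along row 1:
  + (5) · M_11   where M_11 = det([6 -7 4; -6 -5 -4; -5 -4 7]) = -744
  − (2) · M_12   where M_12 = det([5 -7 4; 5 -5 -4; -3 -4 7]) = -234
  + (4) · M_13   where M_13 = det([5 6 4; 5 -6 -4; -3 -5 7]) = -620
  − (-2) · M_14   where M_14 = det([5 6 -7; 5 -6 -5; -3 -5 -4]) = 506
det = (+1)·(5)·(-744) + (-1)·(2)·(-234) + (+1)·(4)·(-620) + (-1)·(-2)·(506) = -4720

|B| = -4720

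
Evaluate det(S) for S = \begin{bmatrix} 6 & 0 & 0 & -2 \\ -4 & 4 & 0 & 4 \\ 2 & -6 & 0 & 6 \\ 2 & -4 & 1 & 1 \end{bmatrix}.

|S| = -256

Expand along column 3 (it has 3 zeros):
  − (1) · M_43   where M_43 = det([6 0 -2; -4 4 4; 2 -6 6]) = 256
det = (-1)·(1)·(256) = -256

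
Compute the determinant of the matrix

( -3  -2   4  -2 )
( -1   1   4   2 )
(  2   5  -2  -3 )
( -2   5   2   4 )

426

Expand along row 1:
  + (-3) · M_11   where M_11 = det([1 4 2; 5 -2 -3; 5 2 4]) = -102
  − (-2) · M_12   where M_12 = det([-1 4 2; 2 -2 -3; -2 2 4]) = -6
  + (4) · M_13   where M_13 = det([-1 1 2; 2 5 -3; -2 5 4]) = 3
  − (-2) · M_14   where M_14 = det([-1 1 4; 2 5 -2; -2 5 2]) = 60
det = (+1)·(-3)·(-102) + (-1)·(-2)·(-6) + (+1)·(4)·(3) + (-1)·(-2)·(60) = 426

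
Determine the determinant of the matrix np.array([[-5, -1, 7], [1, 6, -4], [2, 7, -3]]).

The determinant is -80.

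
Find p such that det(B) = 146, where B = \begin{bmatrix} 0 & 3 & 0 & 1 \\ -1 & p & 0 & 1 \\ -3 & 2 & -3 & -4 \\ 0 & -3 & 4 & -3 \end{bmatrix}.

p = -3

Expanding along the row containing p, det(B) is linear in p: det(B) = (-12)·p + (110).
Set (-12)·p + (110) = 146  ⇒  (-12)·p = 36  ⇒  p = -3.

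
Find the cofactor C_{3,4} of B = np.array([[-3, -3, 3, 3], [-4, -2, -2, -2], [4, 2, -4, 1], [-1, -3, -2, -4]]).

The cofactor is -54.

Delete row 3 and column 4; the remaining 3×3 submatrix is [-3 -3 3; -4 -2 -2; -1 -3 -2].
Its determinant is 54.
The cofactor carries sign (−1)^(3+4) = −1, so C_{3,4} = −(54) = -54.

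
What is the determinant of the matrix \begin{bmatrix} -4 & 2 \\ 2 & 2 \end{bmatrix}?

-12

det = (-4)·2 − 2·2 = -8 − 4 = -12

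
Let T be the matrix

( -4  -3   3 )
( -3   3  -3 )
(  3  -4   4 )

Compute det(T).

The determinant is 0.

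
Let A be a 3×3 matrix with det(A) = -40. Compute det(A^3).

-64000

det(A^3) = (det A)^3 = (-40)^3 = -64000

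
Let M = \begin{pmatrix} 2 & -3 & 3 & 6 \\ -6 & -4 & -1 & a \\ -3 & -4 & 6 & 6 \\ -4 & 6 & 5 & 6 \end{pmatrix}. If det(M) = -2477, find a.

a = 5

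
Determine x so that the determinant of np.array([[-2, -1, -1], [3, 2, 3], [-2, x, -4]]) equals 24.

6

Expanding along the column containing x, det(M) is linear in x: det(M) = (3)·x + (6).
Set (3)·x + (6) = 24  ⇒  (3)·x = 18  ⇒  x = 6.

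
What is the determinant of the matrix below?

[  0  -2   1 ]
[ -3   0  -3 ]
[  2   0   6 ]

The determinant is -24.

Expand along column 2:
  − (-2) · |-3 -3; 2 6| = −(-2)·(-18 − (-6)) = -24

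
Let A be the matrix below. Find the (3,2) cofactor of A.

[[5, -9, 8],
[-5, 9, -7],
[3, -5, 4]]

-5

Delete row 3 and column 2; the remaining 2×2 submatrix is [5 8; -5 -7].
Its determinant is 5·(-7) − 8·(-5) = 5.
The cofactor carries sign (−1)^(3+2) = −1, so C_{3,2} = −(5) = -5.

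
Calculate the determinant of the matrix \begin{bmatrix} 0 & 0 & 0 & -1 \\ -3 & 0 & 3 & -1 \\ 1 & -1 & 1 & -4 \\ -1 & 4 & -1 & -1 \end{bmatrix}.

Expand along row 1 (it has 3 zeros):
  − (-1) · M_14   where M_14 = det([-3 0 3; 1 -1 1; -1 4 -1]) = 18
det = (-1)·(-1)·(18) = 18

18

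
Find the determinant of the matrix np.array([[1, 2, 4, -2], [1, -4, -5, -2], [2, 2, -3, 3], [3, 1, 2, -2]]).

Expand along row 1:
  + (1) · M_11   where M_11 = det([-4 -5 -2; 2 -3 3; 1 2 -2]) = -49
  − (2) · M_12   where M_12 = det([1 -5 -2; 2 -3 3; 3 2 -2]) = -91
  + (4) · M_13   where M_13 = det([1 -4 -2; 2 2 3; 3 1 -2]) = -51
  − (-2) · M_14   where M_14 = det([1 -4 -5; 2 2 -3; 3 1 2]) = 79
det = (+1)·(1)·(-49) + (-1)·(2)·(-91) + (+1)·(4)·(-51) + (-1)·(-2)·(79) = 87

The determinant is 87.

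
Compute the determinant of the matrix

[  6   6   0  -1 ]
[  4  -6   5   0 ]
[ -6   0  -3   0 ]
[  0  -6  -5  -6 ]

288

Expand along row 3 (it has 2 zeros):
  + (-6) · M_31   where M_31 = det([6 0 -1; -6 5 0; -6 -5 -6]) = -240
  + (-3) · M_33   where M_33 = det([6 6 -1; 4 -6 0; 0 -6 -6]) = 384
det = (+1)·(-6)·(-240) + (+1)·(-3)·(384) = 288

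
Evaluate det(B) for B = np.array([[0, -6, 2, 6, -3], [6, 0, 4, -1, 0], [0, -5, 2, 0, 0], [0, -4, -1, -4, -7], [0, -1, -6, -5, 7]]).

-13230

Expand along column 1 (it has 4 zeros):
  − (6) · M_21   where M_21 = det([-6 2 6 -3; -5 2 0 0; -4 -1 -4 -7; -1 -6 -5 7]) = 2205
det = (-1)·(6)·(2205) = -13230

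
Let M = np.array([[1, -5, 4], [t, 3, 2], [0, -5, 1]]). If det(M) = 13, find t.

t = 0

Expanding along the column containing t, det(M) is linear in t: det(M) = (-15)·t + (13).
Set (-15)·t + (13) = 13  ⇒  (-15)·t = 0  ⇒  t = 0.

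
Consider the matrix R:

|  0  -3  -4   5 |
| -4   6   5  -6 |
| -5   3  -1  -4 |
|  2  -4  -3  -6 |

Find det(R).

The determinant is -200.

Expand along row 1 (it has 1 zero):
  − (-3) · M_12   where M_12 = det([-4 5 -6; -5 -1 -4; 2 -3 -6]) = -268
  + (-4) · M_13   where M_13 = det([-4 6 -6; -5 3 -4; 2 -4 -6]) = -176
  − (5) · M_14   where M_14 = det([-4 6 5; -5 3 -1; 2 -4 -3]) = 20
det = (-1)·(-3)·(-268) + (+1)·(-4)·(-176) + (-1)·(5)·(20) = -200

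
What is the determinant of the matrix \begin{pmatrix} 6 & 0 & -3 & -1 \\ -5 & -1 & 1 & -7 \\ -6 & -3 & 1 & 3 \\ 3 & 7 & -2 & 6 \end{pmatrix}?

The determinant is -958.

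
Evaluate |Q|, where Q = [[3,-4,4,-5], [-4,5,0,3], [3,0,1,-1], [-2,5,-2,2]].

Expand along row 2 (it has 1 zero):
  − (-4) · M_21   where M_21 = det([-4 4 -5; 0 1 -1; 5 -2 2]) = 5
  + (5) · M_22   where M_22 = det([3 4 -5; 3 1 -1; -2 -2 2]) = 4
  + (3) · M_24   where M_24 = det([3 -4 4; 3 0 1; -2 5 -2]) = 29
det = (-1)·(-4)·(5) + (+1)·(5)·(4) + (+1)·(3)·(29) = 127

|Q| = 127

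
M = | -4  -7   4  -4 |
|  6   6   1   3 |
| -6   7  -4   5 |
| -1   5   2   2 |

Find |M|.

Expand along row 1:
  + (-4) · M_11   where M_11 = det([6 1 3; 7 -4 5; 5 2 2]) = 5
  − (-7) · M_12   where M_12 = det([6 1 3; -6 -4 5; -1 2 2]) = -149
  + (4) · M_13   where M_13 = det([6 6 3; -6 7 5; -1 5 2]) = -93
  − (-4) · M_14   where M_14 = det([6 6 1; -6 7 -4; -1 5 2]) = 277
det = (+1)·(-4)·(5) + (-1)·(-7)·(-149) + (+1)·(4)·(-93) + (-1)·(-4)·(277) = -327

The determinant is -327.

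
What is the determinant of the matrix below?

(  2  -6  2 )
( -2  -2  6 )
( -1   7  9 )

The determinant is -224.

Expand along row 1:
  + 2 · |-2 6; 7 9| = 2·(-18 − 42) = -120
  − (-6) · |-2 6; -1 9| = −(-6)·(-18 − (-6)) = -72
  + 2 · |-2 -2; -1 7| = 2·(-14 − 2) = -32
Sum: (-120) + (-72) + (-32) = -224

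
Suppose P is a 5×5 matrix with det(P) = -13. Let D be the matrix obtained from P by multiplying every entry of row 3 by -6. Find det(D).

Scaling one row by -6 multiplies the determinant by -6.
det(D) = (-6)·(-13) = 78

78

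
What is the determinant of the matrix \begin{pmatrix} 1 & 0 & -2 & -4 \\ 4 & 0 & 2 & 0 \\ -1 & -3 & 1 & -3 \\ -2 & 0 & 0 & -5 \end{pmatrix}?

The determinant is -198.

Expand along column 2 (it has 3 zeros):
  − (-3) · M_32   where M_32 = det([1 -2 -4; 4 2 0; -2 0 -5]) = -66
det = (-1)·(-3)·(-66) = -198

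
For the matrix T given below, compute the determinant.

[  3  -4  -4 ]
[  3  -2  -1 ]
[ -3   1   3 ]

det(T) = 21

Expand along row 1:
  + 3 · |-2 -1; 1 3| = 3·(-6 − (-1)) = -15
  − (-4) · |3 -1; -3 3| = −(-4)·(9 − 3) = 24
  + (-4) · |3 -2; -3 1| = (-4)·(3 − 6) = 12
Sum: (-15) + (24) + (12) = 21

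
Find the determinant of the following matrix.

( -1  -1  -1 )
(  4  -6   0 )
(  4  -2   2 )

4

Expand along row 2:
  − 4 · |-1 -1; -2 2| = −4·(-2 − 2) = 16
  + (-6) · |-1 -1; 4 2| = (-6)·(-2 − (-4)) = -12
Sum: (16) + (-12) = 4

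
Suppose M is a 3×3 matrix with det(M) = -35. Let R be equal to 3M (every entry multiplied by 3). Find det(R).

|R| = -945

For a 3×3 matrix, det(3M) = 3^3·det(M) = 27·det(M).
det(R) = (27)·(-35) = -945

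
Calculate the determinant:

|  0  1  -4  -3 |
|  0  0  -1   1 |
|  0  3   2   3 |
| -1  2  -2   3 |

-26

Expand along column 1 (it has 3 zeros):
  − (-1) · M_41   where M_41 = det([1 -4 -3; 0 -1 1; 3 2 3]) = -26
det = (-1)·(-1)·(-26) = -26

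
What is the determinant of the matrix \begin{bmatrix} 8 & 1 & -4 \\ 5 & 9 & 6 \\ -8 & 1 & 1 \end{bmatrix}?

Expand along row 1:
  + 8 · |9 6; 1 1| = 8·(9 − 6) = 24
  − 1 · |5 6; -8 1| = −1·(5 − (-48)) = -53
  + (-4) · |5 9; -8 1| = (-4)·(5 − (-72)) = -308
Sum: (24) + (-53) + (-308) = -337

-337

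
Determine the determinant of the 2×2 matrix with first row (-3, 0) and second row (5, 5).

-15

det = (-3)·5 − 0·5 = -15 − 0 = -15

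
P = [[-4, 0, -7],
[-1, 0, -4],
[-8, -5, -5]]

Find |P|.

The determinant is 45.

Expand along column 2:
  − (-5) · |-4 -7; -1 -4| = −(-5)·(16 − 7) = 45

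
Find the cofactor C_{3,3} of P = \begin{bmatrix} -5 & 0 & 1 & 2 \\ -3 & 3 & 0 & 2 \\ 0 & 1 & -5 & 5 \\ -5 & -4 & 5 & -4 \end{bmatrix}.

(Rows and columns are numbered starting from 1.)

The cofactor is 74.

Delete row 3 and column 3; the remaining 3×3 submatrix is [-5 0 2; -3 3 2; -5 -4 -4].
Its determinant is 74.
The cofactor carries sign (−1)^(3+3) = +1, so C_{3,3} = +(74) = 74.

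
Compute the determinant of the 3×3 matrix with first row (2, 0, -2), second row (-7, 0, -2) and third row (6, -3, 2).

Expand along column 2:
  − (-3) · |2 -2; -7 -2| = −(-3)·(-4 − 14) = -54

-54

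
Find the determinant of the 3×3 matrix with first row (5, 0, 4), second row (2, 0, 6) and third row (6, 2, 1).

Expand along column 2:
  − 2 · |5 4; 2 6| = −2·(30 − 8) = -44

-44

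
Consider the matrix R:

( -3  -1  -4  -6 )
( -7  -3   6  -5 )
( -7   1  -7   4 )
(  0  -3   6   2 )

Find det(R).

1855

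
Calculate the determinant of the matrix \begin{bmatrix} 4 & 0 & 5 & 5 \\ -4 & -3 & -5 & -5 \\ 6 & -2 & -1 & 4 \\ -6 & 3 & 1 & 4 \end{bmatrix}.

816

Expand along row 1 (it has 1 zero):
  + (4) · M_11   where M_11 = det([-3 -5 -5; -2 -1 4; 3 1 4]) = -81
  + (5) · M_13   where M_13 = det([-4 -3 -5; 6 -2 4; -6 3 4]) = 194
  − (5) · M_14   where M_14 = det([-4 -3 -5; 6 -2 -1; -6 3 1]) = -34
det = (+1)·(4)·(-81) + (+1)·(5)·(194) + (-1)·(5)·(-34) = 816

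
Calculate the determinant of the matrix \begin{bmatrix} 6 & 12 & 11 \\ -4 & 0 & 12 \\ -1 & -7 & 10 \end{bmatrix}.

1148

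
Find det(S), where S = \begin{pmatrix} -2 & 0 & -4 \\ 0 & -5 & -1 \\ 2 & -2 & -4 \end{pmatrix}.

Expand along column 1:
  + (-2) · |-5 -1; -2 -4| = (-2)·(20 − 2) = -36
  + 2 · |0 -4; -5 -1| = 2·(0 − 20) = -40
Sum: (-36) + (-40) = -76

The determinant is -76.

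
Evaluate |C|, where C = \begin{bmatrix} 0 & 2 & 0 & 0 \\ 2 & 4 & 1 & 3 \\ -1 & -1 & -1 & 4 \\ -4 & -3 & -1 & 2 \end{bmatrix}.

38

Expand along row 1 (it has 3 zeros):
  − (2) · M_12   where M_12 = det([2 1 3; -1 -1 4; -4 -1 2]) = -19
det = (-1)·(2)·(-19) = 38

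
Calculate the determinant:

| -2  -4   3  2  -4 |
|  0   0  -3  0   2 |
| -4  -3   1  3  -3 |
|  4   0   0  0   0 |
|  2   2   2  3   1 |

-256

Expand along row 4 (it has 4 zeros):
  − (4) · M_41   where M_41 = det([-4 3 2 -4; 0 -3 0 2; -3 1 3 -3; 2 2 3 1]) = 64
det = (-1)·(4)·(64) = -256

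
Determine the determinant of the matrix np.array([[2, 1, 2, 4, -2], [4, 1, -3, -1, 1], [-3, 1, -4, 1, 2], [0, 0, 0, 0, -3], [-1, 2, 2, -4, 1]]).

Expand along row 4 (it has 4 zeros):
  − (-3) · M_45   where M_45 = det([2 1 2 4; 4 1 -3 -1; -3 1 -4 1; -1 2 2 -4]) = -457
det = (-1)·(-3)·(-457) = -1371

The determinant is -1371.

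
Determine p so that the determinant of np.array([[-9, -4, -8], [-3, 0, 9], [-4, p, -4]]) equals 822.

p = 6

Expanding along the column containing p, det(M) is linear in p: det(M) = (105)·p + (192).
Set (105)·p + (192) = 822  ⇒  (105)·p = 630  ⇒  p = 6.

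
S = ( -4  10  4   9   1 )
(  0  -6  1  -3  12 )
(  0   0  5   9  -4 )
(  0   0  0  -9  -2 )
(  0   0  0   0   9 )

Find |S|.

|S| = -9720

S is upper triangular, so det(S) is the product of the diagonal entries:
det = (-4) · (-6) · (5) · (-9) · (9) = -9720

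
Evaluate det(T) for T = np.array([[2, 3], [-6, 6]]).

|T| = 30

det(T) = 2·6 − 3·(-6) = 12 − (-18) = 30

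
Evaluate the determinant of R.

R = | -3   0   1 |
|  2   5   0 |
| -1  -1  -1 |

det(R) = 18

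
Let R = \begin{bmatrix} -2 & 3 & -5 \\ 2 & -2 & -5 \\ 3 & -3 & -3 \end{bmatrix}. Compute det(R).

The determinant is -9.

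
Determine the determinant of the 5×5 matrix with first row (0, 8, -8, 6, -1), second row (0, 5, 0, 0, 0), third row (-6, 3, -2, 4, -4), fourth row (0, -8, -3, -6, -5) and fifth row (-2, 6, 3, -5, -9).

Expand along row 2 (it has 4 zeros):
  + (5) · M_22   where M_22 = det([0 -8 6 -1; -6 -2 4 -4; 0 -3 -6 -5; -2 3 -5 -9]) = -2422
det = (+1)·(5)·(-2422) = -12110

The determinant is -12110.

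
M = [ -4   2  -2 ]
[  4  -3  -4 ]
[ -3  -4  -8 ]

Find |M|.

Expand along column 1:
  + (-4) · |-3 -4; -4 -8| = (-4)·(24 − 16) = -32
  − 4 · |2 -2; -4 -8| = −4·(-16 − 8) = 96
  + (-3) · |2 -2; -3 -4| = (-3)·(-8 − 6) = 42
Sum: (-32) + (96) + (42) = 106

|M| = 106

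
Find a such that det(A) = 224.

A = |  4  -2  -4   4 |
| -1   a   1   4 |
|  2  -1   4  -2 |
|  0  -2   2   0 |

Expanding along the column containing a, det(A) is linear in a: det(A) = (32)·a + (224).
Set (32)·a + (224) = 224  ⇒  (32)·a = 0  ⇒  a = 0.

0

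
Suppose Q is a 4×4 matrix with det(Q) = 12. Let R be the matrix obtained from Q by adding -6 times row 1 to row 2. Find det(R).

The determinant is 12.

Adding a multiple of one row to another leaves the determinant unchanged.
det(R) = (1)·(12) = 12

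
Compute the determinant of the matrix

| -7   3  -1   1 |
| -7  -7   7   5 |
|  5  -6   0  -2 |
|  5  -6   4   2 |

The determinant is -272.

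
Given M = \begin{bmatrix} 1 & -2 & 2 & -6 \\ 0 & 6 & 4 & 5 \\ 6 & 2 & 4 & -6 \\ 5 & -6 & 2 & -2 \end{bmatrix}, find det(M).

Expand along row 2 (it has 1 zero):
  + (6) · M_22   where M_22 = det([1 2 -6; 6 4 -6; 5 2 -2]) = 16
  − (4) · M_23   where M_23 = det([1 -2 -6; 6 2 -6; 5 -6 -2]) = 272
  + (5) · M_24   where M_24 = det([1 -2 2; 6 2 4; 5 -6 2]) = -80
det = (+1)·(6)·(16) + (-1)·(4)·(272) + (+1)·(5)·(-80) = -1392

|M| = -1392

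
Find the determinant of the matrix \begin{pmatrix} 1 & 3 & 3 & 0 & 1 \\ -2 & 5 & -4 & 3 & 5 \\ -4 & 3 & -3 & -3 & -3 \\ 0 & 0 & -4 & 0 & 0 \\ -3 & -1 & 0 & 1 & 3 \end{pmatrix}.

Expand along row 4 (it has 4 zeros):
  − (-4) · M_43   where M_43 = det([1 3 0 1; -2 5 3 5; -4 3 -3 -3; -3 -1 1 3]) = -182
det = (-1)·(-4)·(-182) = -728

-728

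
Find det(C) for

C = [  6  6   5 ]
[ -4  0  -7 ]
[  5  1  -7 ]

-356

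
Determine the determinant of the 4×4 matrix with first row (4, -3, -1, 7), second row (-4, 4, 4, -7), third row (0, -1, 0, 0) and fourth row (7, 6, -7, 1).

The determinant is -135.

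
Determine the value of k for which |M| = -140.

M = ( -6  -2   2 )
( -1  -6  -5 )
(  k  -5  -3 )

Expanding along the row containing k, det(M) is linear in k: det(M) = (22)·k + (58).
Set (22)·k + (58) = -140  ⇒  (22)·k = -198  ⇒  k = -9.

-9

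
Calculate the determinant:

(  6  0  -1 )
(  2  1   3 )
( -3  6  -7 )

The determinant is -165.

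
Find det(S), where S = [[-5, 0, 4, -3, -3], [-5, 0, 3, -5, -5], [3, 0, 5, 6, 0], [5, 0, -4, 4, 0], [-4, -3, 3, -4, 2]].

726

Expand along column 2 (it has 4 zeros):
  − (-3) · M_52   where M_52 = det([-5 4 -3 -3; -5 3 -5 -5; 3 5 6 0; 5 -4 4 0]) = 242
det = (-1)·(-3)·(242) = 726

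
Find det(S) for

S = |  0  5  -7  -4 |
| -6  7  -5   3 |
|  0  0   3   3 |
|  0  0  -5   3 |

det(S) = 720

S is block upper-triangular with a 2×2 block and a 2×2 block on the diagonal, so its determinant equals the product of the determinants of the diagonal blocks.
det of the 2×2 block = 30
det of the 2×2 block = 24
det = (30)·(24) = 720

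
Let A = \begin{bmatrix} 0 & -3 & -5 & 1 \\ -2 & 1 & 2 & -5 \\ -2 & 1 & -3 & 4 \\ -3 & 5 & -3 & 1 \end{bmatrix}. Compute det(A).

Expand along row 1 (it has 1 zero):
  − (-3) · M_12   where M_12 = det([-2 2 -5; -2 -3 4; -3 -3 1]) = -23
  + (-5) · M_13   where M_13 = det([-2 1 -5; -2 1 4; -3 5 1]) = 63
  − (1) · M_14   where M_14 = det([-2 1 2; -2 1 -3; -3 5 -3]) = -35
det = (-1)·(-3)·(-23) + (+1)·(-5)·(63) + (-1)·(1)·(-35) = -349

|A| = -349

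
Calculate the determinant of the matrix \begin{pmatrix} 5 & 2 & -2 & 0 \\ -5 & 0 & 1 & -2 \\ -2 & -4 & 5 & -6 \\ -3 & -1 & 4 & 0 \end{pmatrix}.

Expand along column 4 (it has 2 zeros):
  + (-2) · M_24   where M_24 = det([5 2 -2; -2 -4 5; -3 -1 4]) = -49
  − (-6) · M_34   where M_34 = det([5 2 -2; -5 0 1; -3 -1 4]) = 29
det = (+1)·(-2)·(-49) + (-1)·(-6)·(29) = 272

272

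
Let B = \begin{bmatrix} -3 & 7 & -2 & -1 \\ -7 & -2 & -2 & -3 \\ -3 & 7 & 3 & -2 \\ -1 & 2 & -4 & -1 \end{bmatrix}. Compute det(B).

The determinant is -366.

Expand along row 1:
  + (-3) · M_11   where M_11 = det([-2 -2 -3; 7 3 -2; 2 -4 -1]) = 118
  − (7) · M_12   where M_12 = det([-7 -2 -3; -3 3 -2; -1 -4 -1]) = 34
  + (-2) · M_13   where M_13 = det([-7 -2 -3; -3 7 -2; -1 2 -1]) = 20
  − (-1) · M_14   where M_14 = det([-7 -2 -2; -3 7 3; -1 2 -4]) = 266
det = (+1)·(-3)·(118) + (-1)·(7)·(34) + (+1)·(-2)·(20) + (-1)·(-1)·(266) = -366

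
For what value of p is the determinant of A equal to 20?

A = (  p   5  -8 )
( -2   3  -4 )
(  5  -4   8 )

-2

Expanding along the column containing p, det(A) is linear in p: det(A) = (8)·p + (36).
Set (8)·p + (36) = 20  ⇒  (8)·p = -16  ⇒  p = -2.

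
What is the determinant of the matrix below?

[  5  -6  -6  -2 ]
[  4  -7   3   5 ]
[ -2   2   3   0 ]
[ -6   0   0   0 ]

Expand along row 4 (it has 3 zeros):
  − (-6) · M_41   where M_41 = det([-6 -6 -2; -7 3 5; 2 3 0]) = 84
det = (-1)·(-6)·(84) = 504

The determinant is 504.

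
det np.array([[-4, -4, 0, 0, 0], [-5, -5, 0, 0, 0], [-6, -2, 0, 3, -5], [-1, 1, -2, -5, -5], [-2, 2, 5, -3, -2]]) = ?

The matrix is block lower-triangular with a 2×2 block and a 3×3 block on the diagonal, so its determinant equals the product of the determinants of the diagonal blocks.
det of the 2×2 block = 0
det of the 3×3 block = -242
det = (0)·(-242) = 0

0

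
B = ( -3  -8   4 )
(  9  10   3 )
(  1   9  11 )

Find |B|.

Expand along row 1:
  + (-3) · |10 3; 9 11| = (-3)·(110 − 27) = -249
  − (-8) · |9 3; 1 11| = −(-8)·(99 − 3) = 768
  + 4 · |9 10; 1 9| = 4·(81 − 10) = 284
Sum: (-249) + (768) + (284) = 803

803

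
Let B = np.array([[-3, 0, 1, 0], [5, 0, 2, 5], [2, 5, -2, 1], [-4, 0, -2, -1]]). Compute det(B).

195

Expand along column 2 (it has 3 zeros):
  − (5) · M_32   where M_32 = det([-3 1 0; 5 2 5; -4 -2 -1]) = -39
det = (-1)·(5)·(-39) = 195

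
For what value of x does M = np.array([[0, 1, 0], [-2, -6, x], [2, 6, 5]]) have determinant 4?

Expanding along the column containing x, det(M) is linear in x: det(M) = (2)·x + (10).
Set (2)·x + (10) = 4  ⇒  (2)·x = -6  ⇒  x = -3.

-3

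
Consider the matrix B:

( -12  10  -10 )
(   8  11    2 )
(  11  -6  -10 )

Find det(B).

Expand along row 1:
  + (-12) · |11 2; -6 -10| = (-12)·(-110 − (-12)) = 1176
  − 10 · |8 2; 11 -10| = −10·(-80 − 22) = 1020
  + (-10) · |8 11; 11 -6| = (-10)·(-48 − 121) = 1690
Sum: (1176) + (1020) + (1690) = 3886

|B| = 3886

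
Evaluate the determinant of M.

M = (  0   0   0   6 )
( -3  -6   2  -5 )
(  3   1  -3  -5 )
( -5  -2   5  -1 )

Expand along row 1 (it has 3 zeros):
  − (6) · M_14   where M_14 = det([-3 -6 2; 3 1 -3; -5 -2 5]) = 1
det = (-1)·(6)·(1) = -6

-6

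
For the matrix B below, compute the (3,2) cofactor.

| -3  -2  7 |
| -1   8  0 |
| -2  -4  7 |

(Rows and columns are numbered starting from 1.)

Delete row 3 and column 2; the remaining 2×2 submatrix is [-3 7; -1 0].
Its determinant is (-3)·0 − 7·(-1) = 7.
The cofactor carries sign (−1)^(3+2) = −1, so C_{3,2} = −(7) = -7.

-7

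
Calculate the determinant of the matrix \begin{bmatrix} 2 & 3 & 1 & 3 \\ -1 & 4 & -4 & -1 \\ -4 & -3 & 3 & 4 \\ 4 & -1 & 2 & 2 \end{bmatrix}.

The determinant is 221.

Expand along row 1:
  + (2) · M_11   where M_11 = det([4 -4 -1; -3 3 4; -1 2 2]) = -13
  − (3) · M_12   where M_12 = det([-1 -4 -1; -4 3 4; 4 2 2]) = -74
  + (1) · M_13   where M_13 = det([-1 4 -1; -4 -3 4; 4 -1 2]) = 82
  − (3) · M_14   where M_14 = det([-1 4 -4; -4 -3 3; 4 -1 2]) = 19
det = (+1)·(2)·(-13) + (-1)·(3)·(-74) + (+1)·(1)·(82) + (-1)·(3)·(19) = 221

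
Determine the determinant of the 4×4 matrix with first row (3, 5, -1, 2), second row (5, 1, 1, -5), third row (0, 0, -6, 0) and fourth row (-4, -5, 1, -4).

Expand along row 3 (it has 3 zeros):
  + (-6) · M_33   where M_33 = det([3 5 2; 5 1 -5; -4 -5 -4]) = 71
det = (+1)·(-6)·(71) = -426

-426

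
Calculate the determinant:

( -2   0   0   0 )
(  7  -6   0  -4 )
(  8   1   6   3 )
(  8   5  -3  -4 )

The determinant is -444.

Expand along row 1 (it has 3 zeros):
  + (-2) · M_11   where M_11 = det([-6 0 -4; 1 6 3; 5 -3 -4]) = 222
det = (+1)·(-2)·(222) = -444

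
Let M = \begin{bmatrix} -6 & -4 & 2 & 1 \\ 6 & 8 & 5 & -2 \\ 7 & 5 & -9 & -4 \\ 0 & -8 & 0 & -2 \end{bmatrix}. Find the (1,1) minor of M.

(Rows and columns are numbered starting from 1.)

Delete row 1 and column 1; the remaining 3×3 submatrix is [8 5 -2; 5 -9 -4; -8 0 -2].
Its determinant is 498.

The minor is 498.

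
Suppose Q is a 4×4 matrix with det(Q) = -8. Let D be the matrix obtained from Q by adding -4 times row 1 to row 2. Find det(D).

Adding a multiple of one row to another leaves the determinant unchanged.
det(D) = (1)·(-8) = -8

-8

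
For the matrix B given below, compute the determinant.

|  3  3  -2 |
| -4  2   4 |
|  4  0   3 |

The determinant is 118.

Expand along column 2:
  − 3 · |-4 4; 4 3| = −3·(-12 − 16) = 84
  + 2 · |3 -2; 4 3| = 2·(9 − (-8)) = 34
Sum: (84) + (34) = 118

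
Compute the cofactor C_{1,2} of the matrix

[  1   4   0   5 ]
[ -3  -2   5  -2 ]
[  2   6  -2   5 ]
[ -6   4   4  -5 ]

Delete row 1 and column 2; the remaining 3×3 submatrix is [-3 5 -2; 2 -2 5; -6 4 -5].
Its determinant is -62.
The cofactor carries sign (−1)^(1+2) = −1, so C_{1,2} = −(-62) = 62.

62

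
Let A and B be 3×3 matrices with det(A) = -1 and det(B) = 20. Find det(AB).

|AB| = -20

det(AB) = det(A)·det(B) = (-1)·(20) = -20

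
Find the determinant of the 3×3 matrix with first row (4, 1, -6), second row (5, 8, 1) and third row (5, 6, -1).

14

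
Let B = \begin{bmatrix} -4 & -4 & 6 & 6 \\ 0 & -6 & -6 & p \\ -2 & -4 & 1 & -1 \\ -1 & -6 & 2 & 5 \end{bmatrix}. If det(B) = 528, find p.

0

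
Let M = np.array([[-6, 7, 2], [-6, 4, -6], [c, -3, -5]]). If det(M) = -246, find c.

6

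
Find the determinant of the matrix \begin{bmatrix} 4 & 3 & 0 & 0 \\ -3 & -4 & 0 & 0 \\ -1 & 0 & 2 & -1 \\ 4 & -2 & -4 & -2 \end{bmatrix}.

56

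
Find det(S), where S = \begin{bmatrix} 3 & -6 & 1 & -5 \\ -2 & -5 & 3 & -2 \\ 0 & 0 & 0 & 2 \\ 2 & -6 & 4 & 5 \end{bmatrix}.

Expand along row 3 (it has 3 zeros):
  − (2) · M_34   where M_34 = det([3 -6 1; -2 -5 3; 2 -6 4]) = -68
det = (-1)·(2)·(-68) = 136

|S| = 136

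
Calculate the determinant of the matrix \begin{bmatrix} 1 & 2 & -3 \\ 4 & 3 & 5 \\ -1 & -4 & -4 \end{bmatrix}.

Expand along row 1:
  + 1 · |3 5; -4 -4| = 1·(-12 − (-20)) = 8
  − 2 · |4 5; -1 -4| = −2·(-16 − (-5)) = 22
  + (-3) · |4 3; -1 -4| = (-3)·(-16 − (-3)) = 39
Sum: (8) + (22) + (39) = 69

69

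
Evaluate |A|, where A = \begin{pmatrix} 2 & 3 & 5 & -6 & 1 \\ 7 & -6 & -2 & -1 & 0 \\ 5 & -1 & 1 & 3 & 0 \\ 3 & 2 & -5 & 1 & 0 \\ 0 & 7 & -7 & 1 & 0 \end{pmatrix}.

Expand along column 5 (it has 4 zeros):
  + (1) · M_15   where M_15 = det([7 -6 -2 -1; 5 -1 1 3; 3 2 -5 1; 0 7 -7 1]) = 149
det = (+1)·(1)·(149) = 149

|A| = 149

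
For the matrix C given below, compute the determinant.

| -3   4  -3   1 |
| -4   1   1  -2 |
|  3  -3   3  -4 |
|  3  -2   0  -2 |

Expand along row 4 (it has 1 zero):
  − (3) · M_41   where M_41 = det([4 -3 1; 1 1 -2; -3 3 -4]) = -16
  + (-2) · M_42   where M_42 = det([-3 -3 1; -4 1 -2; 3 3 -4]) = 45
  + (-2) · M_44   where M_44 = det([-3 4 -3; -4 1 1; 3 -3 3]) = 15
det = (-1)·(3)·(-16) + (+1)·(-2)·(45) + (+1)·(-2)·(15) = -72

The determinant is -72.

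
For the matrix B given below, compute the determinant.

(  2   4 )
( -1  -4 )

The determinant is -4.

det(B) = 2·(-4) − 4·(-1) = -8 − (-4) = -4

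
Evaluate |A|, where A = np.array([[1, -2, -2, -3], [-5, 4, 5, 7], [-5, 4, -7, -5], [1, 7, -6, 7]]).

Expand along row 1:
  + (1) · M_11   where M_11 = det([4 5 7; 4 -7 -5; 7 -6 7]) = -456
  − (-2) · M_12   where M_12 = det([-5 5 7; -5 -7 -5; 1 -6 7]) = 804
  + (-2) · M_13   where M_13 = det([-5 4 7; -5 4 -5; 1 7 7]) = -468
  − (-3) · M_14   where M_14 = det([-5 4 5; -5 4 -7; 1 7 -6]) = -468
det = (+1)·(1)·(-456) + (-1)·(-2)·(804) + (+1)·(-2)·(-468) + (-1)·(-3)·(-468) = 684

|A| = 684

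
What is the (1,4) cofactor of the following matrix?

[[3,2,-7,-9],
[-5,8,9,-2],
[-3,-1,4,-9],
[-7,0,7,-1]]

The cofactor is 84.

Delete row 1 and column 4; the remaining 3×3 submatrix is [-5 8 9; -3 -1 4; -7 0 7].
Its determinant is -84.
The cofactor carries sign (−1)^(1+4) = −1, so C_{1,4} = −(-84) = 84.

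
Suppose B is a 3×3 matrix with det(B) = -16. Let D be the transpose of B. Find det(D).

det(D) = -16

det(Bᵀ) = det(B).
det(D) = (1)·(-16) = -16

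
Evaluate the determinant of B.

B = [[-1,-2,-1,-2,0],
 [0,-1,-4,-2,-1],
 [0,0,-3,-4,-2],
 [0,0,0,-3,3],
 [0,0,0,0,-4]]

-36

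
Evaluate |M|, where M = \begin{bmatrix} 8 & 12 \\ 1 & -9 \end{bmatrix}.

det(M) = 8·(-9) − 12·1 = -72 − 12 = -84

The determinant is -84.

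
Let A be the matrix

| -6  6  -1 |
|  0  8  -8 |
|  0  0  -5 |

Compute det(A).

240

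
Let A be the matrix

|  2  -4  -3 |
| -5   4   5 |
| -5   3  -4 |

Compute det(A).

Expand along column 1:
  + 2 · |4 5; 3 -4| = 2·(-16 − 15) = -62
  − (-5) · |-4 -3; 3 -4| = −(-5)·(16 − (-9)) = 125
  + (-5) · |-4 -3; 4 5| = (-5)·(-20 − (-12)) = 40
Sum: (-62) + (125) + (40) = 103

The determinant is 103.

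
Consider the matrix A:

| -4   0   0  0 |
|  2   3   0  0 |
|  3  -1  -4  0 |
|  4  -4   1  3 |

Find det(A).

|A| = 144

A is lower triangular, so det(A) is the product of the diagonal entries:
det = (-4) · (3) · (-4) · (3) = 144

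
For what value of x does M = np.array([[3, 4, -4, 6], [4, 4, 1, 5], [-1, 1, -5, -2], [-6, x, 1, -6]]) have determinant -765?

Expanding along the column containing x, det(M) is linear in x: det(M) = (-57)·x + (-423).
Set (-57)·x + (-423) = -765  ⇒  (-57)·x = -342  ⇒  x = 6.

6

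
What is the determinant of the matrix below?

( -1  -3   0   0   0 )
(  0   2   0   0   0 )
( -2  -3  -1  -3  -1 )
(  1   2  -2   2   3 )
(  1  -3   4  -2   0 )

76

The matrix is block lower-triangular with a 2×2 block and a 3×3 block on the diagonal, so its determinant equals the product of the determinants of the diagonal blocks.
det of the 2×2 block = -2
det of the 3×3 block = -38
det = (-2)·(-38) = 76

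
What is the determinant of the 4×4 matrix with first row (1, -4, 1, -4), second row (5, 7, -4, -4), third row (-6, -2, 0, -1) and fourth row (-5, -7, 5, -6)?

979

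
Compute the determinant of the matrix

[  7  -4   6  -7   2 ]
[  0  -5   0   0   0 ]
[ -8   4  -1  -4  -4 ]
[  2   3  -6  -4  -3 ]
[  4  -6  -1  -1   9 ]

Expand along row 2 (it has 4 zeros):
  + (-5) · M_22   where M_22 = det([7 6 -7 2; -8 -1 -4 -4; 2 -6 -4 -3; 4 -1 -1 9]) = -6241
det = (+1)·(-5)·(-6241) = 31205

31205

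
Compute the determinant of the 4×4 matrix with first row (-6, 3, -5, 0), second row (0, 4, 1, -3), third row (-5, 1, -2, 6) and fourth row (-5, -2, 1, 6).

576

Expand along row 1 (it has 1 zero):
  + (-6) · M_11   where M_11 = det([4 1 -3; 1 -2 6; -2 1 6]) = -81
  − (3) · M_12   where M_12 = det([0 1 -3; -5 -2 6; -5 1 6]) = 45
  + (-5) · M_13   where M_13 = det([0 4 -3; -5 1 6; -5 -2 6]) = -45
det = (+1)·(-6)·(-81) + (-1)·(3)·(45) + (+1)·(-5)·(-45) = 576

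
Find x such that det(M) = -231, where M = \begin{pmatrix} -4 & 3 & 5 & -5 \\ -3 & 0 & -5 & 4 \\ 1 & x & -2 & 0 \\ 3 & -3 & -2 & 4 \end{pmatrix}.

4

Expanding along the row containing x, det(M) is linear in x: det(M) = (-63)·x + (21).
Set (-63)·x + (21) = -231  ⇒  (-63)·x = -252  ⇒  x = 4.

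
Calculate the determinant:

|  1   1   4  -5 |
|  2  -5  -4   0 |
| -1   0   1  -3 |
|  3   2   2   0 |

Expand along column 4 (it has 2 zeros):
  − (-5) · M_14   where M_14 = det([2 -5 -4; -1 0 1; 3 2 2]) = -21
  − (-3) · M_34   where M_34 = det([1 1 4; 2 -5 -4; 3 2 2]) = 58
det = (-1)·(-5)·(-21) + (-1)·(-3)·(58) = 69

69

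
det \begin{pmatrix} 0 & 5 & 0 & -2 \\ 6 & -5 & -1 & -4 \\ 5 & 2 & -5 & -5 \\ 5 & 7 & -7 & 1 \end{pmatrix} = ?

Expand along row 1 (it has 2 zeros):
  − (5) · M_12   where M_12 = det([6 -1 -4; 5 -5 -5; 5 -7 1]) = -170
  − (-2) · M_14   where M_14 = det([6 -5 -1; 5 2 -5; 5 7 -7]) = 51
det = (-1)·(5)·(-170) + (-1)·(-2)·(51) = 952

952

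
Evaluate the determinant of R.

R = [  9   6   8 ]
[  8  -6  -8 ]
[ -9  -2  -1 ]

Expand along column 1:
  + 9 · |-6 -8; -2 -1| = 9·(6 − 16) = -90
  − 8 · |6 8; -2 -1| = −8·(-6 − (-16)) = -80
  + (-9) · |6 8; -6 -8| = (-9)·(-48 − (-48)) = 0
Sum: (-90) + (-80) + (0) = -170

det(R) = -170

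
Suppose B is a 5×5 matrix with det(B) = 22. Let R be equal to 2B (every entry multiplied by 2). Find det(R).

For a 5×5 matrix, det(2B) = 2^5·det(B) = 32·det(B).
det(R) = (32)·(22) = 704

The determinant is 704.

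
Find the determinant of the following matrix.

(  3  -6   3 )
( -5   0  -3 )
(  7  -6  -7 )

The determinant is 372.

Expand along column 2:
  − (-6) · |-5 -3; 7 -7| = −(-6)·(35 − (-21)) = 336
  − (-6) · |3 3; -5 -3| = −(-6)·(-9 − (-15)) = 36
Sum: (336) + (36) = 372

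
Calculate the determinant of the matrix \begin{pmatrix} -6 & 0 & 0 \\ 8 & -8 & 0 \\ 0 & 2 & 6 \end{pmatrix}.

The matrix is lower triangular, so the determinant is the product of the diagonal entries:
det = (-6) · (-8) · (6) = 288

288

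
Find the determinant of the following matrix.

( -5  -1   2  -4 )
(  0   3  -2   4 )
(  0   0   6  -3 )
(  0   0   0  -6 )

The matrix is upper triangular, so the determinant is the product of the diagonal entries:
det = (-5) · (3) · (6) · (-6) = 540

540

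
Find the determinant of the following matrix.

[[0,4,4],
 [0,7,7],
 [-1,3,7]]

0

Expand along column 1:
  + (-1) · |4 4; 7 7| = (-1)·(28 − 28) = 0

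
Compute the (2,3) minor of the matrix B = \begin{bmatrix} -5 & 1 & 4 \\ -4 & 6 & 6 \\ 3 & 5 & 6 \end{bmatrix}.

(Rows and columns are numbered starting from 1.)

-28

Delete row 2 and column 3; the remaining 2×2 submatrix is [-5 1; 3 5].
Its determinant is (-5)·5 − 1·3 = -28.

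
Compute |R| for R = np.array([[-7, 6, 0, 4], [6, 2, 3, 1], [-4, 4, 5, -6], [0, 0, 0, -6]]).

det(R) = 1428

Expand along row 4 (it has 3 zeros):
  + (-6) · M_44   where M_44 = det([-7 6 0; 6 2 3; -4 4 5]) = -238
det = (+1)·(-6)·(-238) = 1428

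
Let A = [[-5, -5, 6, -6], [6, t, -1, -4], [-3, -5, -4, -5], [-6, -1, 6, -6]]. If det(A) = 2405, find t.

Expanding along the row containing t, det(A) is linear in t: det(A) = (54)·t + (2081).
Set (54)·t + (2081) = 2405  ⇒  (54)·t = 324  ⇒  t = 6.

6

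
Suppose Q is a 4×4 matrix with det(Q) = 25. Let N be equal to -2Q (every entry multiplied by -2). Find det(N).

det(N) = 400

For a 4×4 matrix, det(-2Q) = (-2)^4·det(Q) = 16·det(Q).
det(N) = (16)·(25) = 400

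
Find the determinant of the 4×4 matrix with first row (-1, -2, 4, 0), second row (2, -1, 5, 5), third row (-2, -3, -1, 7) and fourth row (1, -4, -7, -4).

1064

Expand along row 1 (it has 1 zero):
  + (-1) · M_11   where M_11 = det([-1 5 5; -3 -1 7; -4 -7 -4]) = -168
  − (-2) · M_12   where M_12 = det([2 5 5; -2 -1 7; 1 -7 -4]) = 176
  + (4) · M_13   where M_13 = det([2 -1 5; -2 -3 7; 1 -4 -4]) = 136
det = (+1)·(-1)·(-168) + (-1)·(-2)·(176) + (+1)·(4)·(136) = 1064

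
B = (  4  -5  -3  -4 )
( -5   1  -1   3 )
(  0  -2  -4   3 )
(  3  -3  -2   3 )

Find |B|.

229

Expand along row 3 (it has 1 zero):
  − (-2) · M_32   where M_32 = det([4 -3 -4; -5 -1 3; 3 -2 3]) = -112
  + (-4) · M_33   where M_33 = det([4 -5 -4; -5 1 3; 3 -3 3]) = -120
  − (3) · M_34   where M_34 = det([4 -5 -3; -5 1 -1; 3 -3 -2]) = 9
det = (-1)·(-2)·(-112) + (+1)·(-4)·(-120) + (-1)·(3)·(9) = 229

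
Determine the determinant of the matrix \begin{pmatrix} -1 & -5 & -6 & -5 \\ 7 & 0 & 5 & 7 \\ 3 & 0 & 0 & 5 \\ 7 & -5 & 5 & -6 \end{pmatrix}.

305

Expand along row 3 (it has 2 zeros):
  + (3) · M_31   where M_31 = det([-5 -6 -5; 0 5 7; -5 5 -6]) = 410
  − (5) · M_34   where M_34 = det([-1 -5 -6; 7 0 5; 7 -5 5]) = 185
det = (+1)·(3)·(410) + (-1)·(5)·(185) = 305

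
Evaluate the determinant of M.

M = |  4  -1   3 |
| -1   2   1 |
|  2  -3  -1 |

Expand along row 1:
  + 4 · |2 1; -3 -1| = 4·(-2 − (-3)) = 4
  − (-1) · |-1 1; 2 -1| = −(-1)·(1 − 2) = -1
  + 3 · |-1 2; 2 -3| = 3·(3 − 4) = -3
Sum: (4) + (-1) + (-3) = 0

|M| = 0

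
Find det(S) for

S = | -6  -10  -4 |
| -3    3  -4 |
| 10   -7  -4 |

Expand along column 1:
  + (-6) · |3 -4; -7 -4| = (-6)·(-12 − 28) = 240
  − (-3) · |-10 -4; -7 -4| = −(-3)·(40 − 28) = 36
  + 10 · |-10 -4; 3 -4| = 10·(40 − (-12)) = 520
Sum: (240) + (36) + (520) = 796

796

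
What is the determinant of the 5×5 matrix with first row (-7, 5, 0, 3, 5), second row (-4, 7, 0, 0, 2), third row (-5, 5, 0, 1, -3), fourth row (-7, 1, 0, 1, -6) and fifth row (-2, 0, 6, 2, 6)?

The determinant is 2856.

Expand along column 3 (it has 4 zeros):
  + (6) · M_53   where M_53 = det([-7 5 3 5; -4 7 0 2; -5 5 1 -3; -7 1 1 -6]) = 476
det = (+1)·(6)·(476) = 2856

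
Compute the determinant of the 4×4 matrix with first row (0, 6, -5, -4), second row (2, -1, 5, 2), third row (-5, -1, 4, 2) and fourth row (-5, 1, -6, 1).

The determinant is -521.

Expand along row 1 (it has 1 zero):
  − (6) · M_12   where M_12 = det([2 5 2; -5 4 2; -5 -6 1]) = 107
  + (-5) · M_13   where M_13 = det([2 -1 2; -5 -1 2; -5 1 1]) = -21
  − (-4) · M_14   where M_14 = det([2 -1 5; -5 -1 4; -5 1 -6]) = 4
det = (-1)·(6)·(107) + (+1)·(-5)·(-21) + (-1)·(-4)·(4) = -521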